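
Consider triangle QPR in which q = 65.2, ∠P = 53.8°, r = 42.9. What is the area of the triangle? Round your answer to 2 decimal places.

Area = ½·r·q·sin P ≈ 1128.6.

area ≈ 1128.57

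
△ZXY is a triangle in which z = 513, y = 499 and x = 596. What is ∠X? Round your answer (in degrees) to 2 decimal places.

∠X ≈ 72.15°

By the law of cosines, cos X = (y² + z² − x²) / (2·y·z) ≈ 0.30657, so ∠X ≈ 72.15°.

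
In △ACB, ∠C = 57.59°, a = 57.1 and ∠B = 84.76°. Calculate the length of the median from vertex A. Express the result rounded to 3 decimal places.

m_A ≈ 81.434

The third angle is ∠A = 180° − ∠C − ∠B = 37.65°.
Law of sines: c = a·sin C/sin A ≈ 78.918.
Law of sines: b = a·sin B/sin A ≈ 93.088.
Median from A: ½√(2·c² + 2·b² − a²) ≈ 81.434.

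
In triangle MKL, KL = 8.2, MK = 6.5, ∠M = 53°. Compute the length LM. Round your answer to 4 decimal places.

10.2594

Law of sines: sin L = MK·sin M/KL ≈ 0.63306.
Since KL ≥ MK, only the acute value applies: ∠L ≈ 39.28°.
Then ∠K = 180° − ∠M − ∠L ≈ 87.72°.
Law of sines gives LM = KL·sin K/sin M ≈ 10.259.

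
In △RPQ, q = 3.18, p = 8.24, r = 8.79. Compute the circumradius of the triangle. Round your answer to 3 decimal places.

By the law of cosines, cos R = (p² + q² − r²) / (2·p·q) ≈ 0.01423, so ∠R ≈ 89.18°.
Circumradius = r/(2 sin R) ≈ 4.3954.

4.395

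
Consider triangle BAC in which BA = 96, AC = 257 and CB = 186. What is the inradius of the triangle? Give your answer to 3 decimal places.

Semiperimeter s = (257 + 186 + 96)/2 = 269.5.
Heron's formula: area = √(269.5·12.5·83.5·173.5) ≈ 6986.
Inradius = area/s = 6986/269.5 ≈ 25.922.

r ≈ 25.922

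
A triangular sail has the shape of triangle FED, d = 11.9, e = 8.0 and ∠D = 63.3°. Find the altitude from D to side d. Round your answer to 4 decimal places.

Law of sines: sin E = e·sin D/d ≈ 0.60059.
Since d ≥ e, only the acute value applies: ∠E ≈ 36.91°.
Then ∠F = 180° − ∠D − ∠E ≈ 79.79°.
Law of sines gives f = d·sin F/sin D ≈ 13.109.
Area = ½·d·e·sin F ≈ 46.846.
The altitude from D has length 2·area/d ≈ 7.8733.

7.8733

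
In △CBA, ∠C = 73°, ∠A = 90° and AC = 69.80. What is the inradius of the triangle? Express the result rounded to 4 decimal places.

The third angle is ∠B = 180° − ∠A − ∠C = 17.00°.
Law of sines: BA = AC·sin C/sin B ≈ 228.31.
Law of sines: CB = AC·sin A/sin B ≈ 238.74.
Area = ½·AC·BA·sin A ≈ 7967.9.
Semiperimeter s = (228.31+69.8+238.74)/2 = 268.42.
Inradius = area/s = 7967.9/268.42 ≈ 29.684.

r ≈ 29.6842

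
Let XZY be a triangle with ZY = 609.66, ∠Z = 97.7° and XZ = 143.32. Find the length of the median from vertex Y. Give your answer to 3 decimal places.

m_Y ≈ 623.320

By the law of cosines, YX² = XZ² + ZY² − 2·XZ·ZY·cos Z = 4.1564e+05, so YX ≈ 644.7.
Median from Y: ½√(2·ZY² + 2·YX² − XZ²) ≈ 623.32.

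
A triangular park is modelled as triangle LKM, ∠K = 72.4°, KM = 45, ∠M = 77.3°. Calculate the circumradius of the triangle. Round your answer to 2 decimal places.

The third angle is ∠L = 180° − ∠K − ∠M = 30.30°.
Law of sines: ML = KM·sin K/sin L ≈ 85.017.
Law of sines: LK = KM·sin M/sin L ≈ 87.01.
Circumradius = KM/(2 sin L) ≈ 44.596.

44.60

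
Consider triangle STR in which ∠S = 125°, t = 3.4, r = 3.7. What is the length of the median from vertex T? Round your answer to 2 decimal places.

By the law of cosines, s² = t² + r² − 2·t·r·cos S = 39.681, so s ≈ 6.2993.
Median from T: ½√(2·r² + 2·s² − t²) ≈ 4.8781.

m_T ≈ 4.88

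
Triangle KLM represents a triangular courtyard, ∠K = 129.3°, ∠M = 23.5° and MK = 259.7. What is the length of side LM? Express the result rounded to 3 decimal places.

The third angle is ∠L = 180° − ∠M − ∠K = 27.20°.
Law of sines: LM = MK·sin K/sin L ≈ 439.66.

439.657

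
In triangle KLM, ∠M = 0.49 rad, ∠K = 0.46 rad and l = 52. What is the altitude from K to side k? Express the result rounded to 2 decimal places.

h_K ≈ 24.47

The third angle is ∠L = π − ∠M − ∠K = 2.192 rad.
Law of sines: k = l·sin K/sin L ≈ 28.381.
Law of sines: m = l·sin M/sin L ≈ 30.086.
Area = ½·l·k·sin M ≈ 347.27.
The altitude from K has length 2·area/k ≈ 24.473.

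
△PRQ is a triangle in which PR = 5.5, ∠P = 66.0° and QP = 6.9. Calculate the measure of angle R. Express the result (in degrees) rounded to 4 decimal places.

66.8626

By the law of cosines, RQ² = QP² + PR² − 2·QP·PR·cos P = 46.989, so RQ ≈ 6.8548.
Law of cosines again: cos R = (PR² + RQ² − QP²)/(2·PR·RQ) ≈ 0.39294, so ∠R ≈ 66.86°.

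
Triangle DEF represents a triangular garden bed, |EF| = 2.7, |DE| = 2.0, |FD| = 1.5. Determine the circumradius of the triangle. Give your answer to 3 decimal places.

R ≈ 1.371

By the law of cosines, cos D = (|FD|² + |DE|² − |EF|²) / (2·|FD|·|DE|) ≈ -0.17333, so ∠D ≈ 99.98°.
Circumradius = |EF|/(2 sin D) ≈ 1.3707.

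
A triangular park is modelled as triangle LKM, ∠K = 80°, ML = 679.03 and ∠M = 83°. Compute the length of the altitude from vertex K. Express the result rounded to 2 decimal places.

The third angle is ∠L = 180° − ∠K − ∠M = 17.00°.
Law of sines: KM = ML·sin L/sin K ≈ 201.59.
Law of sines: LK = ML·sin M/sin K ≈ 684.37.
Area = ½·ML·KM·sin M ≈ 67933.
The altitude from K has length 2·area/ML ≈ 200.09.

200.09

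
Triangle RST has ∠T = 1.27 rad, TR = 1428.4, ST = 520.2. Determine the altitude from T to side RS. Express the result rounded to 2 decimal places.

518.89

By the law of cosines, RS² = ST² + TR² − 2·ST·TR·cos T = 1.8706e+06, so RS ≈ 1367.7.
Area = ½·ST·TR·sin T ≈ 3.5485e+05.
The altitude from T has length 2·area/RS ≈ 518.89.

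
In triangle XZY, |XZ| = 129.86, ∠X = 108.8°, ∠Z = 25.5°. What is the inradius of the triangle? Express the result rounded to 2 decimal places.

The third angle is ∠Y = 180° − ∠X − ∠Z = 45.70°.
Law of sines: |ZY| = |XZ|·sin X/sin Y ≈ 171.77.
Law of sines: |YX| = |XZ|·sin Z/sin Y ≈ 78.115.
Area = ½·|XZ|·|ZY|·sin Z ≈ 4801.4.
Semiperimeter s = (171.77+78.115+129.86)/2 = 189.87.
Inradius = area/s = 4801.4/189.87 ≈ 25.288.

r ≈ 25.29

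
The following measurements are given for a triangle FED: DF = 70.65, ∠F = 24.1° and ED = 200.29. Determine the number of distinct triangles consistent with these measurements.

DF·sin F = 70.65·sin(24.1°) ≈ 28.85.
Since ED ≥ DF, exactly one triangle exists.

1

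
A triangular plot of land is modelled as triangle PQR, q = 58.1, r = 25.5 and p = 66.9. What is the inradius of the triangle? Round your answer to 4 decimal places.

Semiperimeter s = (66.9 + 58.1 + 25.5)/2 = 75.25.
Heron's formula: area = √(75.25·8.35·17.15·49.75) ≈ 732.19.
Inradius = area/s = 732.19/75.25 ≈ 9.7301.

9.7301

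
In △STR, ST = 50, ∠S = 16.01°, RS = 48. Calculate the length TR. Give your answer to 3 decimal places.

13.790

By the law of cosines, TR² = RS² + ST² − 2·RS·ST·cos S = 190.17, so TR ≈ 13.79.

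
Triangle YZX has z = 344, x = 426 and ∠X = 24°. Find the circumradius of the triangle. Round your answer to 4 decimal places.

R ≈ 523.6804

Law of sines: sin Z = z·sin X/x ≈ 0.32844.
Since x ≥ z, only the acute value applies: ∠Z ≈ 19.17°.
Then ∠Y = 180° − ∠X − ∠Z ≈ 136.83°.
Law of sines gives y = x·sin Y/sin X ≈ 716.63.
Circumradius = x/(2 sin X) ≈ 523.68.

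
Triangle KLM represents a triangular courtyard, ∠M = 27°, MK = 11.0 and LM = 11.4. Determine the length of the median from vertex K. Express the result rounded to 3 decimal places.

6.462

By the law of cosines, KL² = LM² + MK² − 2·LM·MK·cos M = 27.496, so KL ≈ 5.2436.
Median from K: ½√(2·MK² + 2·KL² − LM²) ≈ 6.462.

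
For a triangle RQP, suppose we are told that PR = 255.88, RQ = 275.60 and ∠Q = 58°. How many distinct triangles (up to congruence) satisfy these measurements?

RQ·sin Q = 275.60·sin(58°) ≈ 233.7.
Since RQ sin Q < PR < RQ (233.7 < 255.88 < 275.60), two triangles exist.

2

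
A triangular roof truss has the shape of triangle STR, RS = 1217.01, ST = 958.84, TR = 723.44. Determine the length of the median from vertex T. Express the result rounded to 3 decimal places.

m_T ≈ 592.530

Median from T: ½√(2·ST² + 2·TR² − RS²) ≈ 592.53.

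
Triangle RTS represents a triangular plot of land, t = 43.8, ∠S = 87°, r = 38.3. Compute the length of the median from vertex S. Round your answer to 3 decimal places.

By the law of cosines, s² = r² + t² − 2·r·t·cos S = 3209.7, so s ≈ 56.655.
Median from S: ½√(2·r² + 2·t² − s²) ≈ 29.837.

m_S ≈ 29.837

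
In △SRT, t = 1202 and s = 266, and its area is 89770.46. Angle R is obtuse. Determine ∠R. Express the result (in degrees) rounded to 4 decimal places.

∠R ≈ 145.8379°

From area = ½·t·s·sin R, we get sin R = 2·area/(t·s) ≈ 0.56154.
Taking the obtuse solution, ∠R ≈ 145.84°.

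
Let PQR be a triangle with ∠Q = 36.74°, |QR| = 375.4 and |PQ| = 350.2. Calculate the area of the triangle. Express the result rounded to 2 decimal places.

39320.20

Area = ½·|PQ|·|QR|·sin Q ≈ 39320.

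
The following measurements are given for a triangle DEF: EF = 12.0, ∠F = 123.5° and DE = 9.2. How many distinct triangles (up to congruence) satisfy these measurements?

EF·sin F = 12.0·sin(123.5°) ≈ 10.01.
Since ∠F is not acute, a triangle exists only if DE > EF; here DE ≤ EF, so there is no triangle.

0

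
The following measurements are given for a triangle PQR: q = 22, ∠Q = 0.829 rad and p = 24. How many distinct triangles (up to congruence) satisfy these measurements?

p·sin Q = 24·sin(0.829 rad) ≈ 17.69.
Since p sin Q < q < p (17.69 < 22 < 24), two triangles exist.

2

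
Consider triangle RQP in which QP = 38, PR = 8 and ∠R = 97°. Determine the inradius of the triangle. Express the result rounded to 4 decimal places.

Law of sines: sin Q = PR·sin R/QP ≈ 0.20896.
Since QP ≥ PR, only the acute value applies: ∠Q ≈ 12.06°.
Then ∠P = 180° − ∠R − ∠Q ≈ 70.94°.
Law of sines gives RQ = QP·sin P/sin R ≈ 36.186.
Area = ½·QP·PR·sin P ≈ 143.67.
Semiperimeter s = (38+8+36.186)/2 = 41.093.
Inradius = area/s = 143.67/41.093 ≈ 3.4961.

3.4961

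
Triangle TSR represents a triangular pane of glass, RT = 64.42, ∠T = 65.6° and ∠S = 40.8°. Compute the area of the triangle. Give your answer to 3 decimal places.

area ≈ 2774.259

The third angle is ∠R = 180° − ∠T − ∠S = 73.60°.
Law of sines: SR = RT·sin T/sin S ≈ 89.783.
Law of sines: TS = RT·sin R/sin S ≈ 94.578.
Area = ½·RT·SR·sin R ≈ 2774.3.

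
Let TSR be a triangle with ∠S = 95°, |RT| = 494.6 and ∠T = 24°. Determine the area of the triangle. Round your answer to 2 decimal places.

The third angle is ∠R = 180° − ∠T − ∠S = 61.00°.
Law of sines: |SR| = |RT|·sin T/sin S ≈ 201.94.
Law of sines: |TS| = |RT|·sin R/sin S ≈ 434.24.
Area = ½·|RT|·|SR|·sin R ≈ 43678.

43678.38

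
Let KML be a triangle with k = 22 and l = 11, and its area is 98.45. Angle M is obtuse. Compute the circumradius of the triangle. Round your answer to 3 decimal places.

18.296

From area = ½·l·k·sin M, we get sin M = 2·area/(l·k) ≈ 0.81364.
Taking the obtuse solution, ∠M ≈ 125.55°.
Law of cosines then gives m ≈ 29.772.
Circumradius = m/(2 sin M) ≈ 18.296.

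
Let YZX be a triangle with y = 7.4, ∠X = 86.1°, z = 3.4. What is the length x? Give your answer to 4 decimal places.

By the law of cosines, x² = y² + z² − 2·y·z·cos X = 62.897, so x ≈ 7.9308.

7.9308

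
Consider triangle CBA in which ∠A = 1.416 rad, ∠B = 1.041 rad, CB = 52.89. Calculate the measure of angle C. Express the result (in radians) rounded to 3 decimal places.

∠C ≈ 0.685 rad

The third angle is ∠C = π − ∠B − ∠A = 0.685 rad.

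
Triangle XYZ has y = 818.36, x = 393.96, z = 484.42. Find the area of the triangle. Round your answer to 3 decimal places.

Semiperimeter s = (393.96 + 818.36 + 484.42)/2 = 848.37.
Heron's formula: area = √(848.37·454.41·30.01·363.95) ≈ 64889.

64888.906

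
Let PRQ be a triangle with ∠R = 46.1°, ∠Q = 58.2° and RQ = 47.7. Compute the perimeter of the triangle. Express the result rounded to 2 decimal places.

125.01

The third angle is ∠P = 180° − ∠R − ∠Q = 75.70°.
Law of sines: QP = RQ·sin R/sin P ≈ 35.469.
Law of sines: PR = RQ·sin Q/sin P ≈ 41.836.
Semiperimeter s = (47.7+35.469+41.836)/2 = 62.503.
Perimeter = 47.7 + 35.469 + 41.836 = 125.01.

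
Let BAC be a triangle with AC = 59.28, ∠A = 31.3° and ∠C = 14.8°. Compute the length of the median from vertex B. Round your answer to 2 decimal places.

The third angle is ∠B = 180° − ∠A − ∠C = 133.90°.
Law of sines: CB = AC·sin A/sin B ≈ 42.741.
Law of sines: BA = AC·sin C/sin B ≈ 21.016.
Median from B: ½√(2·CB² + 2·BA² − AC²) ≈ 15.99.

m_B ≈ 15.99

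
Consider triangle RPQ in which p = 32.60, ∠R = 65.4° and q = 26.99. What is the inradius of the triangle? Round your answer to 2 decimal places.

By the law of cosines, r² = p² + q² − 2·p·q·cos R = 1058.7, so r ≈ 32.537.
Area = ½·p·q·sin R ≈ 400.01.
Semiperimeter s = (32.537+32.6+26.99)/2 = 46.064.
Inradius = area/s = 400.01/46.064 ≈ 8.6838.

8.68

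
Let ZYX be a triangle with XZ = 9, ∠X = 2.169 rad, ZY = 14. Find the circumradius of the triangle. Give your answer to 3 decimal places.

R ≈ 8.471

Law of sines: sin Y = XZ·sin X/ZY ≈ 0.53122.
Since ZY ≥ XZ, only the acute value applies: ∠Y ≈ 0.560 rad.
Then ∠Z = π − ∠X − ∠Y ≈ 0.413 rad.
Law of sines gives YX = ZY·sin Z/sin X ≈ 6.7928.
Circumradius = ZY/(2 sin X) ≈ 8.471.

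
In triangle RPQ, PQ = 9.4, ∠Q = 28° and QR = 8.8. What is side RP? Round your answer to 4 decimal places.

By the law of cosines, RP² = PQ² + QR² − 2·PQ·QR·cos Q = 19.725, so RP ≈ 4.4413.

4.4413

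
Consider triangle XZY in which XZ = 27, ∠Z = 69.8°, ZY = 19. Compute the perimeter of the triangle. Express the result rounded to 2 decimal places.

By the law of cosines, YX² = XZ² + ZY² − 2·XZ·ZY·cos Z = 735.72, so YX ≈ 27.124.
Semiperimeter s = (19+27.124+27)/2 = 36.562.
Perimeter = 19 + 27.124 + 27 = 73.124.

perimeter ≈ 73.12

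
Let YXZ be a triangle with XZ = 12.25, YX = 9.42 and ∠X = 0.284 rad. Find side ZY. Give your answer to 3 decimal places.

4.154

By the law of cosines, ZY² = YX² + XZ² − 2·YX·XZ·cos X = 17.254, so ZY ≈ 4.1538.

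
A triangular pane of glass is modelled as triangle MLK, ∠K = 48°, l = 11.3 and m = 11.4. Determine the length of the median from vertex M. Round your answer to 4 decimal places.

By the law of cosines, k² = m² + l² − 2·m·l·cos K = 85.255, so k ≈ 9.2334.
Median from M: ½√(2·l² + 2·k² − m²) ≈ 8.6013.

8.6013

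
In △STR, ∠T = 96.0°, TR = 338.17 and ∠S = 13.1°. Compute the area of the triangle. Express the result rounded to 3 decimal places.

The third angle is ∠R = 180° − ∠S − ∠T = 70.90°.
Law of sines: RS = TR·sin T/sin S ≈ 1483.9.
Law of sines: ST = TR·sin R/sin S ≈ 1409.9.
Area = ½·TR·RS·sin R ≈ 2.3709e+05.

area ≈ 237085.290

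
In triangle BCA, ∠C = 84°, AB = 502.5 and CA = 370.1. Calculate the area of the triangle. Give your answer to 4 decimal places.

70077.4760

Law of sines: sin B = CA·sin C/AB ≈ 0.73248.
Since AB ≥ CA, only the acute value applies: ∠B ≈ 47.09°.
Then ∠A = 180° − ∠C − ∠B ≈ 48.91°.
Law of sines gives BC = AB·sin A/sin C ≈ 380.78.
Area = ½·AB·CA·sin A ≈ 70077.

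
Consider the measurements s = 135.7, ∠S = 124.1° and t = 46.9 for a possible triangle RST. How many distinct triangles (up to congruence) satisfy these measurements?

1

t·sin S = 46.9·sin(124.1°) ≈ 38.84.
Since ∠S is not acute, a triangle exists only if s > t; here s > t, so there is exactly one triangle.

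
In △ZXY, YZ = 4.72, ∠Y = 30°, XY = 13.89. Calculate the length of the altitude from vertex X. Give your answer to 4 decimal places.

By the law of cosines, ZX² = XY² + YZ² − 2·XY·YZ·cos Y = 101.66, so ZX ≈ 10.082.
Area = ½·XY·YZ·sin Y ≈ 16.39.
The altitude from X has length 2·area/YZ ≈ 6.945.

6.9450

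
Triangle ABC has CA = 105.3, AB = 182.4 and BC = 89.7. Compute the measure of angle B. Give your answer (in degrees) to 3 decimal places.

22.518

By the law of cosines, cos B = (AB² + BC² − CA²) / (2·AB·BC) ≈ 0.92376, so ∠B ≈ 22.52°.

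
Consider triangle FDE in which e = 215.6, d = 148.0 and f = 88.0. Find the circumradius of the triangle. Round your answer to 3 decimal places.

141.272

By the law of cosines, cos F = (d² + e² − f²) / (2·d·e) ≈ 0.95026, so ∠F ≈ 18.15°.
Circumradius = f/(2 sin F) ≈ 141.27.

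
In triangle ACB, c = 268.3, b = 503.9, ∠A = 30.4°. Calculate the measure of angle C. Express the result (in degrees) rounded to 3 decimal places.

∠C ≈ 26.485°

By the law of cosines, a² = c² + b² − 2·c·b·cos A = 92683, so a ≈ 304.44.
Law of cosines again: cos C = (b² + a² − c²)/(2·b·a) ≈ 0.89505, so ∠C ≈ 26.49°.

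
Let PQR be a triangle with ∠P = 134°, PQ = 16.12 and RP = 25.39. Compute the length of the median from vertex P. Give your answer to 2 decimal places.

9.16

By the law of cosines, QR² = RP² + PQ² − 2·RP·PQ·cos P = 1473.1, so QR ≈ 38.381.
Median from P: ½√(2·RP² + 2·PQ² − QR²) ≈ 9.1635.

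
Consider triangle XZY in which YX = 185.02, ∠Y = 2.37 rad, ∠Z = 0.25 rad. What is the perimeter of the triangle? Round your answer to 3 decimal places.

The third angle is ∠X = π − ∠Z − ∠Y = 0.522 rad.
Law of sines: ZY = YX·sin X/sin Z ≈ 372.62.
Law of sines: XZ = YX·sin Y/sin Z ≈ 521.46.
Semiperimeter s = (372.62+185.02+521.46)/2 = 539.55.
Perimeter = 372.62 + 185.02 + 521.46 = 1079.1.

perimeter ≈ 1079.099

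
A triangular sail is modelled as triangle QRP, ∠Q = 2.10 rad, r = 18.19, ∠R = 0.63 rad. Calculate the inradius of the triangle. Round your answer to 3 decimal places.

The third angle is ∠P = π − ∠Q − ∠R = 0.412 rad.
Law of sines: q = r·sin Q/sin R ≈ 26.652.
Law of sines: p = r·sin P/sin R ≈ 12.352.
Area = ½·r·q·sin P ≈ 96.976.
Semiperimeter s = (26.652+18.19+12.352)/2 = 28.597.
Inradius = area/s = 96.976/28.597 ≈ 3.3911.

3.391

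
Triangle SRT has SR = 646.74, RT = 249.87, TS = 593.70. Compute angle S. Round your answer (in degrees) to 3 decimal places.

By the law of cosines, cos S = (TS² + SR² − RT²) / (2·TS·SR) ≈ 0.92236, so ∠S ≈ 22.73°.

22.726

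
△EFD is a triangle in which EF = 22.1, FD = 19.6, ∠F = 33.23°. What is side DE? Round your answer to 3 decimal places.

12.162

By the law of cosines, DE² = EF² + FD² − 2·EF·FD·cos F = 147.91, so DE ≈ 12.162.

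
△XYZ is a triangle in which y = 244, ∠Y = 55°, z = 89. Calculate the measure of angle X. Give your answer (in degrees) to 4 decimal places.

∠X ≈ 107.6151°

Law of sines: sin Z = z·sin Y/y ≈ 0.29879.
Since y ≥ z, only the acute value applies: ∠Z ≈ 17.38°.
Then ∠X = 180° − ∠Y − ∠Z ≈ 107.62°.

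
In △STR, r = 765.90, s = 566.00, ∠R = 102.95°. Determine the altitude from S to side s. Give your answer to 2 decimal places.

Law of sines: sin S = s·sin R/r ≈ 0.72020.
Since r ≥ s, only the acute value applies: ∠S ≈ 46.07°.
Then ∠T = 180° − ∠R − ∠S ≈ 30.98°.
Law of sines gives t = r·sin T/sin R ≈ 404.51.
Area = ½·r·s·sin T ≈ 1.1157e+05.
The altitude from S has length 2·area/s ≈ 394.22.

394.22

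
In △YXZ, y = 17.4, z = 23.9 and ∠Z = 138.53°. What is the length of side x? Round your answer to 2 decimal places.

7.90

Law of sines: sin Y = y·sin Z/z ≈ 0.48212.
Since z ≥ y, only the acute value applies: ∠Y ≈ 28.82°.
Then ∠X = 180° − ∠Z − ∠Y ≈ 12.65°.
Law of sines gives x = z·sin X/sin Z ≈ 7.901.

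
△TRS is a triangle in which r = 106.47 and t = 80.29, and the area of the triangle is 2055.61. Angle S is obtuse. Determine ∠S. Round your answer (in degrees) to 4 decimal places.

151.2538

From area = ½·t·r·sin S, we get sin S = 2·area/(t·r) ≈ 0.48093.
Taking the obtuse solution, ∠S ≈ 151.25°.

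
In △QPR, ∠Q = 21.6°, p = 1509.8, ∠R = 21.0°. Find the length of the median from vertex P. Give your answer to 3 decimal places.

m_P ≈ 294.494

The third angle is ∠P = 180° − ∠R − ∠Q = 137.40°.
Law of sines: q = p·sin Q/sin P ≈ 821.12.
Law of sines: r = p·sin R/sin P ≈ 799.35.
Median from P: ½√(2·r² + 2·q² − p²) ≈ 294.49.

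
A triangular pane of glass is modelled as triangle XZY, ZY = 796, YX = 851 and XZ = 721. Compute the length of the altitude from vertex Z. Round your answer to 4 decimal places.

h_Z ≈ 625.4675

Semiperimeter s = (796 + 851 + 721)/2 = 1184.
Heron's formula: area = √(1184·388·333·463) ≈ 2.6614e+05.
The altitude from Z has length 2·area/YX ≈ 625.47.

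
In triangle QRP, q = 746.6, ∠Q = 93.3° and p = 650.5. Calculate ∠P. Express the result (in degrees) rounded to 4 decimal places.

Law of sines: sin P = p·sin Q/q ≈ 0.86984.
Since q ≥ p, only the acute value applies: ∠P ≈ 60.44°.
Then ∠R = 180° − ∠Q − ∠P ≈ 26.26°.

60.4399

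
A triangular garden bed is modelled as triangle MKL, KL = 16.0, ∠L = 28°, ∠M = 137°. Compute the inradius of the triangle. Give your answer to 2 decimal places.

r ≈ 1.38

The third angle is ∠K = 180° − ∠L − ∠M = 15.00°.
Law of sines: LM = KL·sin K/sin M ≈ 6.072.
Law of sines: MK = KL·sin L/sin M ≈ 11.014.
Area = ½·KL·LM·sin L ≈ 22.805.
Semiperimeter s = (16+6.072+11.014)/2 = 16.543.
Inradius = area/s = 22.805/16.543 ≈ 1.3785.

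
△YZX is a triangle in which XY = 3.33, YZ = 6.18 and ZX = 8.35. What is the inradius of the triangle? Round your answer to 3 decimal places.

Semiperimeter s = (8.35 + 3.33 + 6.18)/2 = 8.93.
Heron's formula: area = √(8.93·0.58·5.6·2.75) ≈ 8.931.
Inradius = area/s = 8.931/8.93 ≈ 1.0001.

r ≈ 1.000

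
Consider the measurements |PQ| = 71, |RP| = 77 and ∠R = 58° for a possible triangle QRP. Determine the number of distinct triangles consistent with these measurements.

2

|RP|·sin R = 77·sin(58°) ≈ 65.3.
Since |RP| sin R < |PQ| < |RP| (65.3 < 71 < 77), two triangles exist.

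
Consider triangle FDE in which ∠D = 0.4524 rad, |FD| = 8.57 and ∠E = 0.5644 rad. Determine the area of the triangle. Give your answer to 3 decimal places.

area ≈ 25.521

The third angle is ∠F = π − ∠D − ∠E = 2.1248 rad.
Law of sines: |DE| = |FD|·sin F/sin E ≈ 13.625.
Law of sines: |EF| = |FD|·sin D/sin E ≈ 7.0034.
Area = ½·|FD|·|DE|·sin D ≈ 25.521.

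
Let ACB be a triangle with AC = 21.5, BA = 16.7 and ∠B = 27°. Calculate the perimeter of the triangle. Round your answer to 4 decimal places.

73.1987

Law of sines: sin C = BA·sin B/AC ≈ 0.35263.
Since AC ≥ BA, only the acute value applies: ∠C ≈ 20.65°.
Then ∠A = 180° − ∠B − ∠C ≈ 132.35°.
Law of sines gives CB = AC·sin A/sin B ≈ 34.999.
Semiperimeter s = (34.999+16.7+21.5)/2 = 36.599.
Perimeter = 34.999 + 16.7 + 21.5 = 73.199.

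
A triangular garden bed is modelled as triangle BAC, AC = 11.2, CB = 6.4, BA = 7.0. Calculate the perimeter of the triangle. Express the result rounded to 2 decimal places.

perimeter ≈ 24.60

Perimeter = 11.2 + 6.4 + 7 = 24.6.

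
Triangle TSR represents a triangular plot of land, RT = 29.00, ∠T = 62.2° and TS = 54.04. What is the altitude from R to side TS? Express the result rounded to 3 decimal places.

By the law of cosines, SR² = RT² + TS² − 2·RT·TS·cos T = 2299.5, so SR ≈ 47.953.
Area = ½·RT·TS·sin T ≈ 693.14.
The altitude from R has length 2·area/TS ≈ 25.653.

h_R ≈ 25.653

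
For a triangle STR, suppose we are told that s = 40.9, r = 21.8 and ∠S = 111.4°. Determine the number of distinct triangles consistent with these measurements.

1

r·sin S = 21.8·sin(111.4°) ≈ 20.3.
Since ∠S is not acute, a triangle exists only if s > r; here s > r, so there is exactly one triangle.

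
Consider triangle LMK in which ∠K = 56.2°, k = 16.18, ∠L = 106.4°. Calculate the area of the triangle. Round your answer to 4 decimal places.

The third angle is ∠M = 180° − ∠K − ∠L = 17.40°.
Law of sines: l = k·sin L/sin K ≈ 18.679.
Law of sines: m = k·sin M/sin K ≈ 5.8226.
Area = ½·k·l·sin M ≈ 45.188.

45.1882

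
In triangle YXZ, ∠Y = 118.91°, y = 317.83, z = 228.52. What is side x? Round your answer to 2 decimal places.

136.51

Law of sines: sin Z = z·sin Y/y ≈ 0.62940.
Since y ≥ z, only the acute value applies: ∠Z ≈ 39.01°.
Then ∠X = 180° − ∠Y − ∠Z ≈ 22.08°.
Law of sines gives x = y·sin X/sin Y ≈ 136.51.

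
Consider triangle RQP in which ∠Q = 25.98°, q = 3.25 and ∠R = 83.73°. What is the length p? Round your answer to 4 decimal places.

The third angle is ∠P = 180° − ∠R − ∠Q = 70.29°.
Law of sines: p = q·sin P/sin Q ≈ 6.9844.

6.9844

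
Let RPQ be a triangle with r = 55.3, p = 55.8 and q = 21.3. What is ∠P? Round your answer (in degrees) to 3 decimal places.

By the law of cosines, cos P = (q² + r² − p²) / (2·q·r) ≈ 0.16901, so ∠P ≈ 80.27°.

80.270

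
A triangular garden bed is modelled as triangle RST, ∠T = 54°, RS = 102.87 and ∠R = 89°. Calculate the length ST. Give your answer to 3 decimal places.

The third angle is ∠S = 180° − ∠T − ∠R = 37.00°.
Law of sines: ST = RS·sin R/sin T ≈ 127.13.

127.135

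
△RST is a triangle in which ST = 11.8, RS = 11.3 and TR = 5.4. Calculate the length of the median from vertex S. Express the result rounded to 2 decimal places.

m_S ≈ 11.23

Median from S: ½√(2·RS² + 2·ST² − TR²) ≈ 11.233.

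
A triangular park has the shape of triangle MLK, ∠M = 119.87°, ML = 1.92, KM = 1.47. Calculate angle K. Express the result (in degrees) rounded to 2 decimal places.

By the law of cosines, LK² = KM² + ML² − 2·KM·ML·cos M = 8.6586, so LK ≈ 2.9426.
Law of cosines again: cos K = (LK² + KM² − ML²)/(2·LK·KM) ≈ 0.82453, so ∠K ≈ 34.46°.

∠K ≈ 34.46°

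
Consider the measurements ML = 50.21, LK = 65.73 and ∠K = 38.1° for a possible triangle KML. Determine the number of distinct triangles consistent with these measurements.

2

LK·sin K = 65.73·sin(38.1°) ≈ 40.56.
Since LK sin K < ML < LK (40.56 < 50.21 < 65.73), two triangles exist.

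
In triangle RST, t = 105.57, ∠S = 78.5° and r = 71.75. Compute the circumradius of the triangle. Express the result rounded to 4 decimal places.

58.7839

By the law of cosines, s² = t² + r² − 2·t·r·cos S = 13273, so s ≈ 115.21.
Area = ½·t·r·sin S ≈ 3711.3.
Circumradius = s/(2 sin S) ≈ 58.784.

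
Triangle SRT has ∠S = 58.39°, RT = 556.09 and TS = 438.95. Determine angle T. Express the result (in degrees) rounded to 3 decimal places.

Law of sines: sin R = TS·sin S/RT ≈ 0.67224.
Since RT ≥ TS, only the acute value applies: ∠R ≈ 42.24°.
Then ∠T = 180° − ∠S − ∠R ≈ 79.37°.

∠T ≈ 79.370°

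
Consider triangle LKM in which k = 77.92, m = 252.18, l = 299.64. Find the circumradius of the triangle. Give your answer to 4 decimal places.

By the law of cosines, cos L = (k² + m² − l²) / (2·k·m) ≈ -0.51191, so ∠L ≈ 120.79°.
Circumradius = l/(2 sin L) ≈ 174.4.

R ≈ 174.4039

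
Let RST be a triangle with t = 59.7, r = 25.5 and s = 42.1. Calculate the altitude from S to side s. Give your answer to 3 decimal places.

Semiperimeter p = (25.5 + 42.1 + 59.7)/2 = 63.65.
Heron's formula: area = √(63.65·38.15·21.55·3.95) ≈ 454.64.
The altitude from S has length 2·area/s ≈ 21.598.

h_S ≈ 21.598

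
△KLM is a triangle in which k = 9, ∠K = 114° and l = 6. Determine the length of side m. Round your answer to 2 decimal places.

4.70

Law of sines: sin L = l·sin K/k ≈ 0.60903.
Since k ≥ l, only the acute value applies: ∠L ≈ 37.52°.
Then ∠M = 180° − ∠K − ∠L ≈ 28.48°.
Law of sines gives m = k·sin M/sin K ≈ 4.6979.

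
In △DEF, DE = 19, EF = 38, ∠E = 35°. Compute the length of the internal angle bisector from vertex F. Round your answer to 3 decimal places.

By the law of cosines, FD² = DE² + EF² − 2·DE·EF·cos E = 622.14, so FD ≈ 24.943.
Law of cosines again: cos F = (EF² + FD² − DE²)/(2·EF·FD) ≈ 0.89950, so ∠F ≈ 25.91°.
The bisector from F has length 2·EF·FD·cos(∠F/2)/(EF+FD) ≈ 29.351.

29.351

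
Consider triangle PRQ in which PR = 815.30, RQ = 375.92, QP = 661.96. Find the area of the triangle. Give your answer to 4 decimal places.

Semiperimeter s = (375.92 + 661.96 + 815.3)/2 = 926.59.
Heron's formula: area = √(926.59·550.67·264.63·111.29) ≈ 1.2258e+05.

122584.9411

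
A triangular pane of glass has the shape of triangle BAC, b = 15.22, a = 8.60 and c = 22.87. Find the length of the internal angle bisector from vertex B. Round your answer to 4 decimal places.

By the law of cosines, cos B = (a² + c² − b²) / (2·a·c) ≈ 0.92878, so ∠B ≈ 0.380 rad.
The bisector from B has length 2·a·c·cos(∠B/2)/(a+c) ≈ 12.275.

t_B ≈ 12.2751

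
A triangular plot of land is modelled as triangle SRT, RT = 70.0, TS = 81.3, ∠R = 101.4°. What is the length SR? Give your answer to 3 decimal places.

29.766

Law of sines: sin S = RT·sin R/TS ≈ 0.84402.
Since TS ≥ RT, only the acute value applies: ∠S ≈ 57.57°.
Then ∠T = 180° − ∠R − ∠S ≈ 21.03°.
Law of sines gives SR = TS·sin T/sin R ≈ 29.766.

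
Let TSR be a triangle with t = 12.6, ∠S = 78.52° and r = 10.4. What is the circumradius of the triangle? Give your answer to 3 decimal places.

By the law of cosines, s² = r² + t² − 2·r·t·cos S = 214.76, so s ≈ 14.655.
Area = ½·r·t·sin S ≈ 64.209.
Circumradius = s/(2 sin S) ≈ 7.4769.

7.477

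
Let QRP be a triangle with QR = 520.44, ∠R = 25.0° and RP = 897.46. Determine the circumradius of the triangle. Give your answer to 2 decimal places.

566.98

By the law of cosines, PQ² = QR² + RP² − 2·QR·RP·cos R = 2.2967e+05, so PQ ≈ 479.24.
Area = ½·QR·RP·sin R ≈ 98697.
Circumradius = PQ/(2 sin R) ≈ 566.98.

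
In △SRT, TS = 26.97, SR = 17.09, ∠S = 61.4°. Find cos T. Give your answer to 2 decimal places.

0.78

By the law of cosines, RT² = TS² + SR² − 2·TS·SR·cos S = 578.17, so RT ≈ 24.045.
Law of cosines again: cos T = (RT² + TS² − SR²)/(2·RT·TS) ≈ 0.78141, so ∠T ≈ 38.61°.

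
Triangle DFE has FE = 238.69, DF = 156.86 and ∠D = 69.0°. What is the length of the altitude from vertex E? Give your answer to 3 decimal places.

h_E ≈ 228.449

Law of sines: sin E = DF·sin D/FE ≈ 0.61352.
Since FE ≥ DF, only the acute value applies: ∠E ≈ 37.84°.
Then ∠F = 180° − ∠D − ∠E ≈ 73.16°.
Law of sines gives ED = FE·sin F/sin D ≈ 244.7.
Area = ½·FE·DF·sin F ≈ 17917.
The altitude from E has length 2·area/DF ≈ 228.45.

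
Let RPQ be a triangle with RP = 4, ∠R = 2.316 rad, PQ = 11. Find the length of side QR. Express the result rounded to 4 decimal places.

7.8874

Law of sines: sin Q = RP·sin R/PQ ≈ 0.26725.
Since PQ ≥ RP, only the acute value applies: ∠Q ≈ 0.271 rad.
Then ∠P = π − ∠R − ∠Q ≈ 0.555 rad.
Law of sines gives QR = PQ·sin P/sin R ≈ 7.8874.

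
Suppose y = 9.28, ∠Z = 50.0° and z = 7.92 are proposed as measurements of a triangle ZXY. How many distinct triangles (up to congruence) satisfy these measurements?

2

y·sin Z = 9.28·sin(50.0°) ≈ 7.109.
Since y sin Z < z < y (7.109 < 7.92 < 9.28), two triangles exist.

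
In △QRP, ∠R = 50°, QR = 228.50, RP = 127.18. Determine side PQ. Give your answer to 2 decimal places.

176.15

By the law of cosines, PQ² = QR² + RP² − 2·QR·RP·cos R = 31027, so PQ ≈ 176.15.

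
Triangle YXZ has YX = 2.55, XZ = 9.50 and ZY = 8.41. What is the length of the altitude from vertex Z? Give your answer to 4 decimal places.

Semiperimeter s = (9.5 + 8.41 + 2.55)/2 = 10.23.
Heron's formula: area = √(10.23·0.73·1.82·7.68) ≈ 10.217.
The altitude from Z has length 2·area/YX ≈ 8.0132.

h_Z ≈ 8.0132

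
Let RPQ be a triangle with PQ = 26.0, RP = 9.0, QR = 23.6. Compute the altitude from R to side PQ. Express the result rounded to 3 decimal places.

Semiperimeter s = (26 + 23.6 + 9)/2 = 29.3.
Heron's formula: area = √(29.3·3.3·5.7·20.3) ≈ 105.77.
The altitude from R has length 2·area/PQ ≈ 8.1364.

8.136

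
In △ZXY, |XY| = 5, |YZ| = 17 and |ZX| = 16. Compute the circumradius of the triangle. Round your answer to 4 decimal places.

8.5106

By the law of cosines, cos Z = (|YZ|² + |ZX|² − |XY|²) / (2·|YZ|·|ZX|) ≈ 0.95588, so ∠Z ≈ 17.08°.
Circumradius = |XY|/(2 sin Z) ≈ 8.5106.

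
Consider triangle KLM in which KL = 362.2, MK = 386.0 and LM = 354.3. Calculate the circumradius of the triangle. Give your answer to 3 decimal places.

212.635

By the law of cosines, cos K = (MK² + KL² − LM²) / (2·MK·KL) ≈ 0.55310, so ∠K ≈ 56.42°.
Circumradius = LM/(2 sin K) ≈ 212.64.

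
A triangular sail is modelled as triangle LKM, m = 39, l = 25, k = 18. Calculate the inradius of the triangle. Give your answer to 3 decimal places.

Semiperimeter s = (25 + 18 + 39)/2 = 41.
Heron's formula: area = √(41·16·23·2) ≈ 173.71.
Inradius = area/s = 173.71/41 ≈ 4.2369.

r ≈ 4.237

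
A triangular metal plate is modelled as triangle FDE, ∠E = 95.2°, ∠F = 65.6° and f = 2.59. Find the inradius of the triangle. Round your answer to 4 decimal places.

0.3795

The third angle is ∠D = 180° − ∠E − ∠F = 19.20°.
Law of sines: d = f·sin D/sin F ≈ 0.9353.
Law of sines: e = f·sin E/sin F ≈ 2.8323.
Area = ½·f·d·sin E ≈ 1.2062.
Semiperimeter s = (2.59+0.9353+2.8323)/2 = 3.1788.
Inradius = area/s = 1.2062/3.1788 ≈ 0.37946.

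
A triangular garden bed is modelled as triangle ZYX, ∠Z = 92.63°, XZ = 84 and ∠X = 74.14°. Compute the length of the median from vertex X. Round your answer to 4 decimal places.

198.9480

The third angle is ∠Y = 180° − ∠X − ∠Z = 13.23°.
Law of sines: YX = XZ·sin Z/sin Y ≈ 366.65.
Law of sines: ZY = XZ·sin X/sin Y ≈ 353.06.
Median from X: ½√(2·YX² + 2·XZ² − ZY²) ≈ 198.95.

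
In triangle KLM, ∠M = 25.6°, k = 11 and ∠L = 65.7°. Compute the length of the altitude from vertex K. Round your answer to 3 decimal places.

The third angle is ∠K = 180° − ∠L − ∠M = 88.70°.
Law of sines: l = k·sin L/sin K ≈ 10.028.
Law of sines: m = k·sin M/sin K ≈ 4.7542.
Area = ½·k·l·sin M ≈ 23.831.
The altitude from K has length 2·area/k ≈ 4.333.

4.333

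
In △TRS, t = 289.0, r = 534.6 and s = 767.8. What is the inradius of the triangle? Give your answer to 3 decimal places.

68.109

Semiperimeter p = (289 + 534.6 + 767.8)/2 = 795.7.
Heron's formula: area = √(795.7·506.7·261.1·27.9) ≈ 54195.
Inradius = area/p = 54195/795.7 ≈ 68.109.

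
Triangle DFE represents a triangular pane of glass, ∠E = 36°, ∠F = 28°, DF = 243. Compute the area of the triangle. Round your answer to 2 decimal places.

The third angle is ∠D = 180° − ∠F − ∠E = 116.00°.
Law of sines: FE = DF·sin D/sin E ≈ 371.58.
Law of sines: ED = DF·sin F/sin E ≈ 194.09.
Area = ½·DF·FE·sin F ≈ 21195.

area ≈ 21195.00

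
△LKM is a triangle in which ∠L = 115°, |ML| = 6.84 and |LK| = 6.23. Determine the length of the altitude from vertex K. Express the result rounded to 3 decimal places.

By the law of cosines, |KM|² = |ML|² + |LK|² − 2·|ML|·|LK|·cos L = 121.62, so |KM| ≈ 11.028.
Area = ½·|ML|·|LK|·sin L ≈ 19.31.
The altitude from K has length 2·area/|ML| ≈ 5.6463.

5.646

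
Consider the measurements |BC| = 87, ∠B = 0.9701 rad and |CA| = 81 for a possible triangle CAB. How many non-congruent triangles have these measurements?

|BC|·sin B = 87·sin(0.9701 rad) ≈ 71.77.
Since |BC| sin B < |CA| < |BC| (71.77 < 81 < 87), two triangles exist.

2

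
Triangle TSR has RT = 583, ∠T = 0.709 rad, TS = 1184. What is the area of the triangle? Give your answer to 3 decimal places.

area ≈ 224709.450

Area = ½·RT·TS·sin T ≈ 2.2471e+05.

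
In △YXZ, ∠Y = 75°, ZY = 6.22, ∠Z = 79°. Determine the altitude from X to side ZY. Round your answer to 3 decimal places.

The third angle is ∠X = 180° − ∠Z − ∠Y = 26.00°.
Law of sines: XZ = ZY·sin Y/sin X ≈ 13.705.
Law of sines: YX = ZY·sin Z/sin X ≈ 13.928.
Area = ½·ZY·XZ·sin Z ≈ 41.841.
The altitude from X has length 2·area/ZY ≈ 13.454.

h_X ≈ 13.454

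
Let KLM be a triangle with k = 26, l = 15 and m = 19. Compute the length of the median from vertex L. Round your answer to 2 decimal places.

Median from L: ½√(2·m² + 2·k² − l²) ≈ 21.5.

m_L ≈ 21.50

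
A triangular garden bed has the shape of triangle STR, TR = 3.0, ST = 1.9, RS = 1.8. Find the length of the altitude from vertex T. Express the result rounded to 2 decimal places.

Semiperimeter s = (3 + 1.8 + 1.9)/2 = 3.35.
Heron's formula: area = √(3.35·0.35·1.55·1.45) ≈ 1.6233.
The altitude from T has length 2·area/RS ≈ 1.8037.

h_T ≈ 1.80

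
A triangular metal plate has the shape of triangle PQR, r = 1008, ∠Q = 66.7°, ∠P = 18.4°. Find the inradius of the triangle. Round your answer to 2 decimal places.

The third angle is ∠R = 180° − ∠P − ∠Q = 94.90°.
Law of sines: p = r·sin P/sin R ≈ 319.34.
Law of sines: q = r·sin Q/sin R ≈ 929.19.
Area = ½·r·p·sin Q ≈ 1.4782e+05.
Semiperimeter s = (319.34+929.19+1008)/2 = 1128.3.
Inradius = area/s = 1.4782e+05/1128.3 ≈ 131.02.

131.02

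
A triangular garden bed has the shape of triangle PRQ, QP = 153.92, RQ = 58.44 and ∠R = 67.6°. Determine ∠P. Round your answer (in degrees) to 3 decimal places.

Law of sines: sin P = RQ·sin R/QP ≈ 0.35103.
Since QP ≥ RQ, only the acute value applies: ∠P ≈ 20.55°.
Then ∠Q = 180° − ∠R − ∠P ≈ 91.85°.

∠P ≈ 20.550°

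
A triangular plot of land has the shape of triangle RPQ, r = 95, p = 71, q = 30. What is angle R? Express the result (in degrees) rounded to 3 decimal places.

∠R ≈ 136.381°

By the law of cosines, cos R = (p² + q² − r²) / (2·p·q) ≈ -0.72394, so ∠R ≈ 136.38°.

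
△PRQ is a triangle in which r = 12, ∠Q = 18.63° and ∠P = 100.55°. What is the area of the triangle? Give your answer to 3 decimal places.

The third angle is ∠R = 180° − ∠Q − ∠P = 60.82°.
Law of sines: p = r·sin P/sin R ≈ 13.512.
Law of sines: q = r·sin Q/sin R ≈ 4.3907.
Area = ½·r·p·sin Q ≈ 25.899.

25.899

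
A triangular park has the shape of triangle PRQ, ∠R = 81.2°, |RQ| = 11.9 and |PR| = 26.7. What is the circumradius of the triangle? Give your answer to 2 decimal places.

By the law of cosines, |QP|² = |PR|² + |RQ|² − 2·|PR|·|RQ|·cos R = 757.28, so |QP| ≈ 27.519.
Area = ½·|PR|·|RQ|·sin R ≈ 156.99.
Circumradius = |QP|/(2 sin R) ≈ 13.923.

13.92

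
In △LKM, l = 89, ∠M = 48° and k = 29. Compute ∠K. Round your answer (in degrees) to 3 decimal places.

By the law of cosines, m² = l² + k² − 2·l·k·cos M = 5307.9, so m ≈ 72.856.
Law of cosines again: cos K = (m² + l² − k²)/(2·m·l) ≈ 0.95525, so ∠K ≈ 17.21°.

17.206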